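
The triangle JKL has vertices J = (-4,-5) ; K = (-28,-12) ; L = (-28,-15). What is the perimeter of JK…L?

54

|JK| = √((-24)² + (-7)²) = √625 = 25
|KL| = √((0)² + (-3)²) = √9 = 3
|LJ| = √((24)² + (10)²) = √676 = 26
Perimeter = 25 + 3 + 26 = 54.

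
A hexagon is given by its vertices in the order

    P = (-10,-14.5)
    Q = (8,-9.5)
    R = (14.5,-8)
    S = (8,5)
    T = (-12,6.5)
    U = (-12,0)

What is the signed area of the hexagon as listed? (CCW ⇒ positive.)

Apply the shoelace formula: 2A = Σ (x_i·y_{i+1} − x_{i+1}·y_i), indices taken mod 6.
Σ = (211) + (73.75) + (136.5) + (112) + (78) + (174) = 785.25
Signed area = Σ/2 = 392.625 (positive ⇒ counter-clockwise traversal).

392.625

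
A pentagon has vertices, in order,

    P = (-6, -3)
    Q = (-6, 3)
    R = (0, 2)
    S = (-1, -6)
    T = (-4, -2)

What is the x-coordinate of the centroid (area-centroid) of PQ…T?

Apply the shoelace formula. First the cross-terms c_i = x_i·y_{i+1} − x_{i+1}·y_i:
  -36, -12, 2, -22, 0  ⇒  2A = -68, A = -34.
Then Σ (x_i + x_{i+1})·c_i = 612, so x̄ = 612 / (6·(-34)) = -3.

-3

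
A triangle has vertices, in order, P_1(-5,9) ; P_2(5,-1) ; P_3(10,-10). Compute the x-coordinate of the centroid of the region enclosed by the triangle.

10/3

Apply the shoelace (surveyor's) formula. First the cross-terms c_i = x_i·y_{i+1} − x_{i+1}·y_i:
  -40, -40, 40  ⇒  2A = -40, A = -20.
Then Σ (x_i + x_{i+1})·c_i = -400, so x̄ = -400 / (6·(-20)) = 10/3.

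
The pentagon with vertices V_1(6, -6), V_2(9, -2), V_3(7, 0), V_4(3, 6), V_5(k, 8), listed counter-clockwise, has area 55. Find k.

The doubled signed area Σ (x_i y_{i+1} − x_{i+1} y_i) is linear in k.
With k=0 it equals 74; the coefficient of k is -12 (from the two edges through V_5).
So -12·k + 74 = 2·55 = 110 ⇒ k = -3.

-3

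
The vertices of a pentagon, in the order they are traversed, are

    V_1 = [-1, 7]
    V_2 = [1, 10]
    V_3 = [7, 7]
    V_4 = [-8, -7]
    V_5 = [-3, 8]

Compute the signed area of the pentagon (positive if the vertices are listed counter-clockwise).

-85.5

Apply the surveyor's formula: 2A = Σ (x_i·y_{i+1} − x_{i+1}·y_i), indices taken mod 5.
Σ = (-17) + (-63) + (7) + (-85) + (-13) = -171
Signed area = Σ/2 = -85.5 (negative ⇒ clockwise traversal).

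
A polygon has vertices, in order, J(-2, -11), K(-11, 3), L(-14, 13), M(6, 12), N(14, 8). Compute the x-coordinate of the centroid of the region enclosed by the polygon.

Apply Gauss's area formula. First the cross-terms c_i = x_i·y_{i+1} − x_{i+1}·y_i:
  -127, -101, -246, -120, -138  ⇒  2A = -732, A = -366.
Then Σ (x_i + x_{i+1})·c_i = 2088, so x̄ = 2088 / (6·(-366)) = -58/61.

-58/61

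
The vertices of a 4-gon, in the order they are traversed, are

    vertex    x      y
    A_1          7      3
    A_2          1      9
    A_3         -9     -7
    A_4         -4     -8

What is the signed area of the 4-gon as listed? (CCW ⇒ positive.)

111

Apply the surveyor's formula: 2A = Σ (x_i·y_{i+1} − x_{i+1}·y_i), indices taken mod 4.
A_1→A_2: (7)(9) − (1)(3) = 60
A_2→A_3: (1)(-7) − (-9)(9) = 74
A_3→A_4: (-9)(-8) − (-4)(-7) = 44
A_4→A_1: (-4)(3) − (7)(-8) = 44
Σ = 222
Signed area = Σ/2 = 111 (positive ⇒ counter-clockwise traversal).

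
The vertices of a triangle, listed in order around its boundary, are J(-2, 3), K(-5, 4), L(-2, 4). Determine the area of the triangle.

1.5

Apply the shoelace (surveyor's) formula: 2A = Σ (x_i·y_{i+1} − x_{i+1}·y_i), indices taken mod 3.
Σ = (7) + (-12) + (2) = -3
Area = |Σ|/2 = 1.5.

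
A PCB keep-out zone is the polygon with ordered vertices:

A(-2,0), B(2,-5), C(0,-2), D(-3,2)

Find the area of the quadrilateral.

2

Apply the shoelace formula: 2A = Σ (x_i·y_{i+1} − x_{i+1}·y_i), indices taken mod 4.
A→B: (-2)(-5) − (2)(0) = 10
B→C: (2)(-2) − (0)(-5) = -4
C→D: (0)(2) − (-3)(-2) = -6
D→A: (-3)(0) − (-2)(2) = 4
Σ = 4
Area = |Σ|/2 = 2.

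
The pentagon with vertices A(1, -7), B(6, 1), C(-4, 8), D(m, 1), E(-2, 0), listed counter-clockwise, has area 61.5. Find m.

The doubled signed area Σ (x_i y_{i+1} − x_{i+1} y_i) is linear in m.
With m=0 it equals 107; the coefficient of m is -8 (from the two edges through D).
So -8·m + 107 = 2·61.5 = 123 ⇒ m = -2.

-2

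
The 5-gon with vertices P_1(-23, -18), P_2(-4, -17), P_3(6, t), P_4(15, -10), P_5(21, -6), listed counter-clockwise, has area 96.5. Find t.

Write out the shoelace sum; only the two edges meeting at P_3 involve t:
2·Area = [((-4)·t − 6·(-17)) + (6·(-10) − 15·t)] + -77
       = -19·t + -35 = 193
⇒ t = -12.

-12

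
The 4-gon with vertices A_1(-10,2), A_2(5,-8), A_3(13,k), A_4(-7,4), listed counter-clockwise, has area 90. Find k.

The doubled signed area Σ (x_i y_{i+1} − x_{i+1} y_i) is linear in k.
With k=0 it equals 252; the coefficient of k is 12 (from the two edges through A_3).
So 12·k + 252 = 2·90 = 180 ⇒ k = -6.

-6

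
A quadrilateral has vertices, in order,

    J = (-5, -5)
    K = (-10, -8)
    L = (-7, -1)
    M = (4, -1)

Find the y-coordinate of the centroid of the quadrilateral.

-3.2

Apply the shoelace (surveyor's) formula. First the cross-terms c_i = x_i·y_{i+1} − x_{i+1}·y_i:
  -10, -46, 11, -25  ⇒  2A = -70, A = -35.
Then Σ (y_i + y_{i+1})·c_i = 672, so ȳ = 672 / (6·(-35)) = -3.2.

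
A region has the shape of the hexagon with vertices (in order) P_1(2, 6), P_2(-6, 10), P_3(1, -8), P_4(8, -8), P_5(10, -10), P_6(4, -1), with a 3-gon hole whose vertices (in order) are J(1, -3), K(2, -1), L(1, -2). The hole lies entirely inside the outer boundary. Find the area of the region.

Outer boundary:
Apply the surveyor's formula: 2A = Σ (x_i·y_{i+1} − x_{i+1}·y_i), indices taken mod 6.
Σ = (56) + (38) + (56) + (0) + (30) + (26) = 206
Area = |Σ|/2 = 103.
Hole:
Apply the surveyor's formula: 2A = Σ (x_i·y_{i+1} − x_{i+1}·y_i), indices taken mod 3.
Σ = (5) + (-3) + (-1) = 1
Area = |Σ|/2 = 0.5.
Net area = 103 − 0.5 = 102.5.

102.5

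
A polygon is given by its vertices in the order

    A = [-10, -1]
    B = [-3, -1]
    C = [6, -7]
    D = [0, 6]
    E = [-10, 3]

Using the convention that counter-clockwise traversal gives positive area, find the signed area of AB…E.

85

Apply the surveyor's formula: 2A = Σ (x_i·y_{i+1} − x_{i+1}·y_i), indices taken mod 5.
Cross-terms: 7, 27, 36, 60, 40  ⇒  Σ = 170
Signed area = Σ/2 = 85 (positive ⇒ counter-clockwise traversal).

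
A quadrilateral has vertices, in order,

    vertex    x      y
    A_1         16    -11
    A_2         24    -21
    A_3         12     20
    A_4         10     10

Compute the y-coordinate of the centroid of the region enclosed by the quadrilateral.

Apply the surveyor's formula. First the cross-terms c_i = x_i·y_{i+1} − x_{i+1}·y_i:
  -72, 732, -80, -270  ⇒  2A = 310, A = 155.
Then Σ (y_i + y_{i+1})·c_i = -558, so ȳ = -558 / (6·155) = -0.6.

-0.6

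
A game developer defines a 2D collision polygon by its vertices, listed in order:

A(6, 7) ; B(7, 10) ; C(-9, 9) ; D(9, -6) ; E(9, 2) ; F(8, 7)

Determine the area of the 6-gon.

135

Apply Gauss's area formula: 2A = Σ (x_i·y_{i+1} − x_{i+1}·y_i), indices taken mod 6.
A→B: (6)(10) − (7)(7) = 11
B→C: (7)(9) − (-9)(10) = 153
C→D: (-9)(-6) − (9)(9) = -27
D→E: (9)(2) − (9)(-6) = 72
E→F: (9)(7) − (8)(2) = 47
F→A: (8)(7) − (6)(7) = 14
Σ = 270
Area = |Σ|/2 = 135.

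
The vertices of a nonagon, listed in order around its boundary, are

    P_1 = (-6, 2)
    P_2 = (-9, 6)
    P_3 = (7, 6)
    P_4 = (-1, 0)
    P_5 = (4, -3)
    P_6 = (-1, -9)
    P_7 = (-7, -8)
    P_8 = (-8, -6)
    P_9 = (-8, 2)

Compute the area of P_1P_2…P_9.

Apply the surveyor's formula: 2A = Σ (x_i·y_{i+1} − x_{i+1}·y_i), indices taken mod 9.
Cross-terms: -18, -96, 6, 3, -39, -55, -22, -64, -4  ⇒  Σ = -289
Area = |Σ|/2 = 144.5.

144.5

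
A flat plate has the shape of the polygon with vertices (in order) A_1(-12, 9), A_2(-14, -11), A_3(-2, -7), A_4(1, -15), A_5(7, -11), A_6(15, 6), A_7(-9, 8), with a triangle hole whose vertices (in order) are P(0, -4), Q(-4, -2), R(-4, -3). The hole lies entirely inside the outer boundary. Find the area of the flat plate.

Outer boundary:
Apply Gauss's area formula: 2A = Σ (x_i·y_{i+1} − x_{i+1}·y_i), indices taken mod 7.
Cross-terms: 258, 76, 37, 94, 207, 174, 15  ⇒  Σ = 861
Area = |Σ|/2 = 430.5.
Hole:
Apply the shoelace (surveyor's) formula: 2A = Σ (x_i·y_{i+1} − x_{i+1}·y_i), indices taken mod 3.
Σ = (-16) + (4) + (16) = 4
Area = |Σ|/2 = 2.
Net area = 430.5 − 2 = 428.5.

428.5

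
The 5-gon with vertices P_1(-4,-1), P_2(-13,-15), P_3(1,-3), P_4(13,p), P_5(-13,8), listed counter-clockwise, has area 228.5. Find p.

Write out the shoelace sum; only the two edges meeting at P_4 involve p:
2·Area = [(1·p − 13·(-3)) + (13·8 − (-13)·p)] + 146
       = 14·p + 289 = 457
⇒ p = 12.

12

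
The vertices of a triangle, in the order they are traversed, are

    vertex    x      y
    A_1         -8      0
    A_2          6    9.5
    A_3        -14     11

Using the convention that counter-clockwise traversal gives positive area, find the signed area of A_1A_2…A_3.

105.5

Apply the shoelace formula: 2A = Σ (x_i·y_{i+1} − x_{i+1}·y_i), indices taken mod 3.
A_1→A_2: (-8)(9.5) − (6)(0) = -76
A_2→A_3: (6)(11) − (-14)(9.5) = 199
A_3→A_1: (-14)(0) − (-8)(11) = 88
Σ = 211
Signed area = Σ/2 = 105.5 (positive ⇒ counter-clockwise traversal).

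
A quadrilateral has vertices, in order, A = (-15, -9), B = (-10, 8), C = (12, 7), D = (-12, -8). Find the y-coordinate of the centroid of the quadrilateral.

Apply the shoelace formula. First the cross-terms c_i = x_i·y_{i+1} − x_{i+1}·y_i:
  -210, -166, -12, -12  ⇒  2A = -400, A = -200.
Then Σ (y_i + y_{i+1})·c_i = -2064, so ȳ = -2064 / (6·(-200)) = 1.72.

1.72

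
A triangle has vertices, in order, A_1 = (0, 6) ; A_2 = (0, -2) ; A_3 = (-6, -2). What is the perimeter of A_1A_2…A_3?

|A_1A_2| = √((0)² + (-8)²) = √64 = 8
|A_2A_3| = √((-6)² + (0)²) = √36 = 6
|A_3A_1| = √((6)² + (8)²) = √100 = 10
Perimeter = 8 + 6 + 10 = 24.

24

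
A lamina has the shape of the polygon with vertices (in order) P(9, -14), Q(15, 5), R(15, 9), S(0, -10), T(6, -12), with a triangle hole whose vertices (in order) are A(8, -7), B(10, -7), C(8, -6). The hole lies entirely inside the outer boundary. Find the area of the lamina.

Outer boundary:
Apply the shoelace (surveyor's) formula: 2A = Σ (x_i·y_{i+1} − x_{i+1}·y_i), indices taken mod 5.
P→Q: (9)(5) − (15)(-14) = 255
Q→R: (15)(9) − (15)(5) = 60
R→S: (15)(-10) − (0)(9) = -150
S→T: (0)(-12) − (6)(-10) = 60
T→P: (6)(-14) − (9)(-12) = 24
Σ = 249
Area = |Σ|/2 = 124.5.
Hole:
Apply the shoelace formula: 2A = Σ (x_i·y_{i+1} − x_{i+1}·y_i), indices taken mod 3.
Σ = (14) + (-4) + (-8) = 2
Area = |Σ|/2 = 1.
Net area = 124.5 − 1 = 123.5.

123.5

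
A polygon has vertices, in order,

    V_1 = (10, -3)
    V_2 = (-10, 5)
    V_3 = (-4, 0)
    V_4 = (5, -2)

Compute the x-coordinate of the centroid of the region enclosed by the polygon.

Apply Gauss's area formula. First the cross-terms c_i = x_i·y_{i+1} − x_{i+1}·y_i:
  20, 20, 8, 5  ⇒  2A = 53, A = 26.5.
Then Σ (x_i + x_{i+1})·c_i = -197, so x̄ = -197 / (6·26.5) = -197/159.

-197/159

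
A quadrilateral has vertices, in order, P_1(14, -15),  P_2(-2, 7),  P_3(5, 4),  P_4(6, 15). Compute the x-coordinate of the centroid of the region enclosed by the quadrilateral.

99/14

Apply Gauss's area formula. First the cross-terms c_i = x_i·y_{i+1} − x_{i+1}·y_i:
  68, -43, 51, -300  ⇒  2A = -224, A = -112.
Then Σ (x_i + x_{i+1})·c_i = -4752, so x̄ = -4752 / (6·(-112)) = 99/14.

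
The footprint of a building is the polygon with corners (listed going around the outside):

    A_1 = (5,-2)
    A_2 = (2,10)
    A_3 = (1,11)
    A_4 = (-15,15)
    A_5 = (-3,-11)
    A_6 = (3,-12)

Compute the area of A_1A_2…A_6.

289.5

Σ = (54) + (12) + (180) + (210) + (69) + (54) = 579
Area = |Σ|/2 = 289.5.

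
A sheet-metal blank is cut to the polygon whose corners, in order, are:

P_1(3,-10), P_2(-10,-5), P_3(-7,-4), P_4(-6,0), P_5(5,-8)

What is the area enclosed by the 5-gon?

Apply Gauss's area formula: 2A = Σ (x_i·y_{i+1} − x_{i+1}·y_i), indices taken mod 5.
P_1→P_2: (3)(-5) − (-10)(-10) = -115
P_2→P_3: (-10)(-4) − (-7)(-5) = 5
P_3→P_4: (-7)(0) − (-6)(-4) = -24
P_4→P_5: (-6)(-8) − (5)(0) = 48
P_5→P_1: (5)(-10) − (3)(-8) = -26
Σ = -112
Area = |Σ|/2 = 56.

56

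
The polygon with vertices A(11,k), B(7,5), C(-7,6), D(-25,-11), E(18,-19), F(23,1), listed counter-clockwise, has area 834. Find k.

12

The doubled signed area Σ (x_i y_{i+1} − x_{i+1} y_i) is linear in k.
With k=0 it equals 1476; the coefficient of k is 16 (from the two edges through A).
So 16·k + 1476 = 2·834 = 1668 ⇒ k = 12.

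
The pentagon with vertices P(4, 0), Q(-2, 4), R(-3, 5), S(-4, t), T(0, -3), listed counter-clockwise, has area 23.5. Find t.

5

Write out the shoelace sum; only the two edges meeting at S involve t:
2·Area = [((-3)·t − (-4)·5) + ((-4)·(-3) − 0·t)] + 30
       = -3·t + 62 = 47
⇒ t = 5.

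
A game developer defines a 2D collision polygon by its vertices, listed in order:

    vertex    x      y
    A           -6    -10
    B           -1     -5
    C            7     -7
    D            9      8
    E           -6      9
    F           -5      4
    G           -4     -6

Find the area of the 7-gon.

190.5

Cross-terms: 20, 42, 119, 129, 21, 46, 4  ⇒  Σ = 381
Area = |Σ|/2 = 190.5.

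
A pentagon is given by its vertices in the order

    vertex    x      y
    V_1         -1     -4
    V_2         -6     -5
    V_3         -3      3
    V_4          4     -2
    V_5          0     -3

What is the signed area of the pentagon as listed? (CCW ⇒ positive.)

-36.5

V_1→V_2: (-1)(-5) − (-6)(-4) = -19
V_2→V_3: (-6)(3) − (-3)(-5) = -33
V_3→V_4: (-3)(-2) − (4)(3) = -6
V_4→V_5: (4)(-3) − (0)(-2) = -12
V_5→V_1: (0)(-4) − (-1)(-3) = -3
Σ = -73
Signed area = Σ/2 = -36.5 (negative ⇒ clockwise traversal).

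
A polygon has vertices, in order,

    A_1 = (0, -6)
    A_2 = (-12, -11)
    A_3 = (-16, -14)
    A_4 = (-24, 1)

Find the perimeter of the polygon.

|A_1A_2| = √((-12)² + (-5)²) = √169 = 13
|A_2A_3| = √((-4)² + (-3)²) = √25 = 5
|A_3A_4| = √((-8)² + (15)²) = √289 = 17
|A_4A_1| = √((24)² + (-7)²) = √625 = 25
Perimeter = 13 + 5 + 17 + 25 = 60.

60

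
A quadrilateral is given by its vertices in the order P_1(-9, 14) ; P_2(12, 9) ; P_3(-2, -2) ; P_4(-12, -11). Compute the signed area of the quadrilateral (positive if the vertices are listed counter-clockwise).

P_1→P_2: (-9)(9) − (12)(14) = -249
P_2→P_3: (12)(-2) − (-2)(9) = -6
P_3→P_4: (-2)(-11) − (-12)(-2) = -2
P_4→P_1: (-12)(14) − (-9)(-11) = -267
Σ = -524
Signed area = Σ/2 = -262 (negative ⇒ clockwise traversal).

-262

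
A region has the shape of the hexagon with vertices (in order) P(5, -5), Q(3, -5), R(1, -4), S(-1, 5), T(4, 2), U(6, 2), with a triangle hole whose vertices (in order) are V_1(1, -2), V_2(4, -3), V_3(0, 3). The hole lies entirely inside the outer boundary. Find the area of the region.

Outer boundary:
Apply the surveyor's formula: 2A = Σ (x_i·y_{i+1} − x_{i+1}·y_i), indices taken mod 6.
P→Q: (5)(-5) − (3)(-5) = -10
Q→R: (3)(-4) − (1)(-5) = -7
R→S: (1)(5) − (-1)(-4) = 1
S→T: (-1)(2) − (4)(5) = -22
T→U: (4)(2) − (6)(2) = -4
U→P: (6)(-5) − (5)(2) = -40
Σ = -82
Area = |Σ|/2 = 41.
Hole:
Apply the surveyor's formula: 2A = Σ (x_i·y_{i+1} − x_{i+1}·y_i), indices taken mod 3.
Σ = (5) + (12) + (-3) = 14
Area = |Σ|/2 = 7.
Net area = 41 − 7 = 34.

34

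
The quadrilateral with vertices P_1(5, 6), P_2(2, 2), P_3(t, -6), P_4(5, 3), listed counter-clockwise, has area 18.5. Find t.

6

Write out the shoelace sum; only the two edges meeting at P_3 involve t:
2·Area = [(2·(-6) − t·2) + (t·3 − 5·(-6))] + 13
       = 1·t + 31 = 37
⇒ t = 6.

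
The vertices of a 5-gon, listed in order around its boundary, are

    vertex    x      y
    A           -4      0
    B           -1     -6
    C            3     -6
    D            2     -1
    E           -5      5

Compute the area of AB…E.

41

Apply the shoelace formula: 2A = Σ (x_i·y_{i+1} − x_{i+1}·y_i), indices taken mod 5.
Σ = (24) + (24) + (9) + (5) + (20) = 82
Area = |Σ|/2 = 41.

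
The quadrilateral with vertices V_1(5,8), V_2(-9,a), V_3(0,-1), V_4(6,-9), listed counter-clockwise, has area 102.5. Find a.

5

Write out the shoelace sum; only the two edges meeting at V_2 involve a:
2·Area = [(5·a − (-9)·8) + ((-9)·(-1) − 0·a)] + 99
       = 5·a + 180 = 205
⇒ a = 5.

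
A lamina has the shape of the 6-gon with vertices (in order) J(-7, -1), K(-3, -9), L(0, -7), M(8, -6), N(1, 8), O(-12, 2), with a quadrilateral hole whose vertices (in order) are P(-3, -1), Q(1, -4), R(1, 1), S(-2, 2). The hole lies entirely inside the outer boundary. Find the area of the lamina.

Outer boundary:
J→K: (-7)(-9) − (-3)(-1) = 60
K→L: (-3)(-7) − (0)(-9) = 21
L→M: (0)(-6) − (8)(-7) = 56
M→N: (8)(8) − (1)(-6) = 70
N→O: (1)(2) − (-12)(8) = 98
O→J: (-12)(-1) − (-7)(2) = 26
Σ = 331
Area = |Σ|/2 = 165.5.
Hole:
Apply the shoelace formula: 2A = Σ (x_i·y_{i+1} − x_{i+1}·y_i), indices taken mod 4.
Σ = (13) + (5) + (4) + (8) = 30
Area = |Σ|/2 = 15.
Net area = 165.5 − 15 = 150.5.

150.5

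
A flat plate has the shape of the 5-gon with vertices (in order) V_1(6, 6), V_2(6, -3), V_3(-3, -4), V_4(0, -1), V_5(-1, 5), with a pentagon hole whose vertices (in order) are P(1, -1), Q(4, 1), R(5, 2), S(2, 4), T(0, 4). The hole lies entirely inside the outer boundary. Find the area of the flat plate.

46.5

Outer boundary:
Apply the shoelace (surveyor's) formula: 2A = Σ (x_i·y_{i+1} − x_{i+1}·y_i), indices taken mod 5.
Cross-terms: -54, -33, 3, -1, -36  ⇒  Σ = -121
Area = |Σ|/2 = 60.5.
Hole:
Apply the shoelace (surveyor's) formula: 2A = Σ (x_i·y_{i+1} − x_{i+1}·y_i), indices taken mod 5.
Σ = (5) + (3) + (16) + (8) + (-4) = 28
Area = |Σ|/2 = 14.
Net area = 60.5 − 14 = 46.5.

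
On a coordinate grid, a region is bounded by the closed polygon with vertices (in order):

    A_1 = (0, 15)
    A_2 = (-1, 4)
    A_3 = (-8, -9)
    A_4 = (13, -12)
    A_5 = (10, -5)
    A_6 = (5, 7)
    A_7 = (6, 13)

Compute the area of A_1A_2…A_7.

266

Σ = (15) + (41) + (213) + (55) + (95) + (23) + (90) = 532
Area = |Σ|/2 = 266.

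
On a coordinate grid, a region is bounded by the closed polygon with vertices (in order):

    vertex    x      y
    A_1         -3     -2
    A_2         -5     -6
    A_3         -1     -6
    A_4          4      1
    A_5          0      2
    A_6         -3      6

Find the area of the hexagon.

Σ = (8) + (24) + (23) + (8) + (6) + (24) = 93
Area = |Σ|/2 = 46.5.

46.5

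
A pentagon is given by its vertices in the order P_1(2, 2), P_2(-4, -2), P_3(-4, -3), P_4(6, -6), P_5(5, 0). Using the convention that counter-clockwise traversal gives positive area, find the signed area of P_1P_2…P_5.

Σ = (4) + (4) + (42) + (30) + (10) = 90
Signed area = Σ/2 = 45 (positive ⇒ counter-clockwise traversal).

45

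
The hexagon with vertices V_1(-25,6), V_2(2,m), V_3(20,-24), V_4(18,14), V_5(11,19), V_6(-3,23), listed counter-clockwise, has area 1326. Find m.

-21

Write out the shoelace sum; only the two edges meeting at V_2 involve m:
2·Area = [((-25)·m − 2·6) + (2·(-24) − 20·m)] + 1767
       = -45·m + 1707 = 2652
⇒ m = -21.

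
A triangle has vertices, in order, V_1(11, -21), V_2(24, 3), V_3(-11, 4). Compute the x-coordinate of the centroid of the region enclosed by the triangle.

Apply the shoelace formula. First the cross-terms c_i = x_i·y_{i+1} − x_{i+1}·y_i:
  537, 129, 187  ⇒  2A = 853, A = 426.5.
Then Σ (x_i + x_{i+1})·c_i = 20472, so x̄ = 20472 / (6·426.5) = 8.

8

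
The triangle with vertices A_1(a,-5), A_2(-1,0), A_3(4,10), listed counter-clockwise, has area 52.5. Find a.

The doubled signed area Σ (x_i y_{i+1} − x_{i+1} y_i) is linear in a.
With a=0 it equals -35; the coefficient of a is -10 (from the two edges through A_1).
So -10·a + -35 = 2·52.5 = 105 ⇒ a = -14.

-14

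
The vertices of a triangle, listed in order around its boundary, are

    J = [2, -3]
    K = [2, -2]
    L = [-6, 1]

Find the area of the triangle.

Σ = (2) + (-10) + (16) = 8
Area = |Σ|/2 = 4.

4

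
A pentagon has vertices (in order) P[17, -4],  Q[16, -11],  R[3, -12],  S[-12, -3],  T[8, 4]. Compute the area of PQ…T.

Σ = (-123) + (-159) + (-153) + (-24) + (-100) = -559
Area = |Σ|/2 = 279.5.

279.5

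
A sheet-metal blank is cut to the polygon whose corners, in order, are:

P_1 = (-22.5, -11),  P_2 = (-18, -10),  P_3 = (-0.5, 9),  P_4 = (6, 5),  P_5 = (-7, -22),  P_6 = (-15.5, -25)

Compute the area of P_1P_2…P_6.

Apply Gauss's area formula: 2A = Σ (x_i·y_{i+1} − x_{i+1}·y_i), indices taken mod 6.
Cross-terms: 27, -167, -56.5, -97, -166, -392  ⇒  Σ = -851.5
Area = |Σ|/2 = 425.75.

425.75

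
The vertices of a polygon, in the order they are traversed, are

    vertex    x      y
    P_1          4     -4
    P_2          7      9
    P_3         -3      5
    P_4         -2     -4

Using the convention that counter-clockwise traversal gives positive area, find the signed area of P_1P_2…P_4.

Σ = (64) + (62) + (22) + (24) = 172
Signed area = Σ/2 = 86 (positive ⇒ counter-clockwise traversal).

86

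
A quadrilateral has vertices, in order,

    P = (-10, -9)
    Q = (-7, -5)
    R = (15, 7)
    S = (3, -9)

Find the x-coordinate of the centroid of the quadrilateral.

Apply the shoelace (surveyor's) formula. First the cross-terms c_i = x_i·y_{i+1} − x_{i+1}·y_i:
  -13, 26, -156, -117  ⇒  2A = -260, A = -130.
Then Σ (x_i + x_{i+1})·c_i = -1560, so x̄ = -1560 / (6·(-130)) = 2.

2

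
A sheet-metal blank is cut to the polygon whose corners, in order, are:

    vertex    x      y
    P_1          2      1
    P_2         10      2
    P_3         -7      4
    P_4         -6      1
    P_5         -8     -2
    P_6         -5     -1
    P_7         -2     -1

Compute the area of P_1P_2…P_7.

43

Apply the shoelace (surveyor's) formula: 2A = Σ (x_i·y_{i+1} − x_{i+1}·y_i), indices taken mod 7.
P_1→P_2: (2)(2) − (10)(1) = -6
P_2→P_3: (10)(4) − (-7)(2) = 54
P_3→P_4: (-7)(1) − (-6)(4) = 17
P_4→P_5: (-6)(-2) − (-8)(1) = 20
P_5→P_6: (-8)(-1) − (-5)(-2) = -2
P_6→P_7: (-5)(-1) − (-2)(-1) = 3
P_7→P_1: (-2)(1) − (2)(-1) = 0
Σ = 86
Area = |Σ|/2 = 43.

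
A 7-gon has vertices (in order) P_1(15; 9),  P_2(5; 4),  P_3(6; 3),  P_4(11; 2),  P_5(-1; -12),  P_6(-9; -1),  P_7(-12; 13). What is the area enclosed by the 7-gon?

P_1→P_2: (15)(4) − (5)(9) = 15
P_2→P_3: (5)(3) − (6)(4) = -9
P_3→P_4: (6)(2) − (11)(3) = -21
P_4→P_5: (11)(-12) − (-1)(2) = -130
P_5→P_6: (-1)(-1) − (-9)(-12) = -107
P_6→P_7: (-9)(13) − (-12)(-1) = -129
P_7→P_1: (-12)(9) − (15)(13) = -303
Σ = -684
Area = |Σ|/2 = 342.

342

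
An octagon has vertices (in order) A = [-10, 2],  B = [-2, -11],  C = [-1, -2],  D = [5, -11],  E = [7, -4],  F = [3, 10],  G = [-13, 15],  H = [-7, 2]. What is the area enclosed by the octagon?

A→B: (-10)(-11) − (-2)(2) = 114
B→C: (-2)(-2) − (-1)(-11) = -7
C→D: (-1)(-11) − (5)(-2) = 21
D→E: (5)(-4) − (7)(-11) = 57
E→F: (7)(10) − (3)(-4) = 82
F→G: (3)(15) − (-13)(10) = 175
G→H: (-13)(2) − (-7)(15) = 79
H→A: (-7)(2) − (-10)(2) = 6
Σ = 527
Area = |Σ|/2 = 263.5.

263.5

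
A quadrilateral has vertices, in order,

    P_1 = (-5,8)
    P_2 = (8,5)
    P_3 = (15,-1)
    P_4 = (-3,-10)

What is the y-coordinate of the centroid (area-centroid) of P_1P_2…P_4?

Apply the shoelace (surveyor's) formula. First the cross-terms c_i = x_i·y_{i+1} − x_{i+1}·y_i:
  -89, -83, -153, -74  ⇒  2A = -399, A = -199.5.
Then Σ (y_i + y_{i+1})·c_i = 342, so ȳ = 342 / (6·(-199.5)) = -2/7.

-2/7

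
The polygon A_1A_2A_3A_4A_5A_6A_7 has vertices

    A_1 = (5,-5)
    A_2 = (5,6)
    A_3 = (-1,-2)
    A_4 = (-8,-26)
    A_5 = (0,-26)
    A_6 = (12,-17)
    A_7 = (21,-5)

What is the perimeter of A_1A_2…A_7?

|A_1A_2| = √((0)² + (11)²) = √121 = 11
|A_2A_3| = √((-6)² + (-8)²) = √100 = 10
|A_3A_4| = √((-7)² + (-24)²) = √625 = 25
|A_4A_5| = √((8)² + (0)²) = √64 = 8
|A_5A_6| = √((12)² + (9)²) = √225 = 15
|A_6A_7| = √((9)² + (12)²) = √225 = 15
|A_7A_1| = √((-16)² + (0)²) = √256 = 16
Perimeter = 11 + 10 + 25 + 8 + 15 + 15 + 16 = 100.

100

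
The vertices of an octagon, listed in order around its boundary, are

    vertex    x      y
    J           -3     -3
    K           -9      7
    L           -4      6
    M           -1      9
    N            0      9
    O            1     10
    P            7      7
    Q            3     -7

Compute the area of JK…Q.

142.5

Cross-terms: -48, -26, -30, -9, -9, -63, -70, -30  ⇒  Σ = -285
Area = |Σ|/2 = 142.5.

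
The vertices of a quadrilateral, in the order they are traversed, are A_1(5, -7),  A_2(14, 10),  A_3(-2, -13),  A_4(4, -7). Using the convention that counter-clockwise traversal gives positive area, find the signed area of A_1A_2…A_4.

Apply the shoelace formula: 2A = Σ (x_i·y_{i+1} − x_{i+1}·y_i), indices taken mod 4.
Σ = (148) + (-162) + (66) + (7) = 59
Signed area = Σ/2 = 29.5 (positive ⇒ counter-clockwise traversal).

29.5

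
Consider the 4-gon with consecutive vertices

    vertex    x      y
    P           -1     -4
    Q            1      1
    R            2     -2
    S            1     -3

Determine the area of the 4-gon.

Apply the surveyor's formula: 2A = Σ (x_i·y_{i+1} − x_{i+1}·y_i), indices taken mod 4.
Cross-terms: 3, -4, -4, -7  ⇒  Σ = -12
Area = |Σ|/2 = 6.

6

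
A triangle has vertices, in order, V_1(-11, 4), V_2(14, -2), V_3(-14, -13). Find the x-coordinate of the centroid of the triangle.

-11/3

Apply the shoelace (surveyor's) formula. First the cross-terms c_i = x_i·y_{i+1} − x_{i+1}·y_i:
  -34, -210, -199  ⇒  2A = -443, A = -221.5.
Then Σ (x_i + x_{i+1})·c_i = 4873, so x̄ = 4873 / (6·(-221.5)) = -11/3.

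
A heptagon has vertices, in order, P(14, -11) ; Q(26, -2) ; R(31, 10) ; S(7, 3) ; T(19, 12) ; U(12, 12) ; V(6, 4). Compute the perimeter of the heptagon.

102

|PQ| = √((12)² + (9)²) = √225 = 15
|QR| = √((5)² + (12)²) = √169 = 13
|RS| = √((-24)² + (-7)²) = √625 = 25
|ST| = √((12)² + (9)²) = √225 = 15
|TU| = √((-7)² + (0)²) = √49 = 7
|UV| = √((-6)² + (-8)²) = √100 = 10
|VP| = √((8)² + (-15)²) = √289 = 17
Perimeter = 15 + 13 + 25 + 15 + 7 + 10 + 17 = 102.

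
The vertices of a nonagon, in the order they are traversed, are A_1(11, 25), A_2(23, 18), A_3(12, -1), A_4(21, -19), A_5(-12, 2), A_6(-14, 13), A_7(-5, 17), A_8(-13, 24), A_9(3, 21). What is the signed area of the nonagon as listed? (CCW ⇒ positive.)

Apply the surveyor's formula: 2A = Σ (x_i·y_{i+1} − x_{i+1}·y_i), indices taken mod 9.
Cross-terms: -377, -239, -207, -186, -128, -173, 101, -345, -156  ⇒  Σ = -1710
Signed area = Σ/2 = -855 (negative ⇒ clockwise traversal).

-855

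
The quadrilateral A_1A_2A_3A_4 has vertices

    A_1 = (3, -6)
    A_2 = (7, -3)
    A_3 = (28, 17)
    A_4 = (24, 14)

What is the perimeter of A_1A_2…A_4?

|A_1A_2| = √((4)² + (3)²) = √25 = 5
|A_2A_3| = √((21)² + (20)²) = √841 = 29
|A_3A_4| = √((-4)² + (-3)²) = √25 = 5
|A_4A_1| = √((-21)² + (-20)²) = √841 = 29
Perimeter = 5 + 29 + 5 + 29 = 68.

68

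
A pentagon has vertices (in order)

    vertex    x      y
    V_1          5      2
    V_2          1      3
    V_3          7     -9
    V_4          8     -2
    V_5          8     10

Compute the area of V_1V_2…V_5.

Apply the shoelace (surveyor's) formula: 2A = Σ (x_i·y_{i+1} − x_{i+1}·y_i), indices taken mod 5.
Cross-terms: 13, -30, 58, 96, -34  ⇒  Σ = 103
Area = |Σ|/2 = 51.5.

51.5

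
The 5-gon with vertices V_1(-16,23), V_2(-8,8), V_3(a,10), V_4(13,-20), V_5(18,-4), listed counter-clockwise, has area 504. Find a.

The doubled signed area Σ (x_i y_{i+1} − x_{i+1} y_i) is linear in a.
With a=0 it equals 504; the coefficient of a is -28 (from the two edges through V_3).
So -28·a + 504 = 2·504 = 1008 ⇒ a = -18.

-18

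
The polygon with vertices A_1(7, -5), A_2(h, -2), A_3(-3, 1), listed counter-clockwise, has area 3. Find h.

3

Write out the shoelace sum; only the two edges meeting at A_2 involve h:
2·Area = [(7·(-2) − h·(-5)) + (h·1 − (-3)·(-2))] + 8
       = 6·h + -12 = 6
⇒ h = 3.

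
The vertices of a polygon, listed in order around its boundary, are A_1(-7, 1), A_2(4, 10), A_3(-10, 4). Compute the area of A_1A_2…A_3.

Apply Gauss's area formula: 2A = Σ (x_i·y_{i+1} − x_{i+1}·y_i), indices taken mod 3.
Σ = (-74) + (116) + (18) = 60
Area = |Σ|/2 = 30.

30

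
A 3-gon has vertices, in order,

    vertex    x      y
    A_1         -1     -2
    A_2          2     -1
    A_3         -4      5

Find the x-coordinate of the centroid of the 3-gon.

Apply Gauss's area formula. First the cross-terms c_i = x_i·y_{i+1} − x_{i+1}·y_i:
  5, 6, 13  ⇒  2A = 24, A = 12.
Then Σ (x_i + x_{i+1})·c_i = -72, so x̄ = -72 / (6·12) = -1.

-1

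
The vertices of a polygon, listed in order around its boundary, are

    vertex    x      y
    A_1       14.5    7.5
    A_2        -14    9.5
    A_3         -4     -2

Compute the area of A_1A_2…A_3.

Apply Gauss's area formula: 2A = Σ (x_i·y_{i+1} − x_{i+1}·y_i), indices taken mod 3.
A_1→A_2: (14.5)(9.5) − (-14)(7.5) = 242.75
A_2→A_3: (-14)(-2) − (-4)(9.5) = 66
A_3→A_1: (-4)(7.5) − (14.5)(-2) = -1
Σ = 307.75
Area = |Σ|/2 = 153.875.

153.875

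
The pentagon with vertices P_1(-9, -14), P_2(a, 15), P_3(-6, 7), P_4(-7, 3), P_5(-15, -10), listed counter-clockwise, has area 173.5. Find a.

The doubled signed area Σ (x_i y_{i+1} − x_{i+1} y_i) is linear in a.
With a=0 it equals 221; the coefficient of a is 21 (from the two edges through P_2).
So 21·a + 221 = 2·173.5 = 347 ⇒ a = 6.

6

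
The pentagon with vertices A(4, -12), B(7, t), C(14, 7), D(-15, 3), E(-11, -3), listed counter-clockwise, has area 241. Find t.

The doubled signed area Σ (x_i y_{i+1} − x_{i+1} y_i) is linear in t.
With t=0 it equals 502; the coefficient of t is -10 (from the two edges through B).
So -10·t + 502 = 2·241 = 482 ⇒ t = 2.

2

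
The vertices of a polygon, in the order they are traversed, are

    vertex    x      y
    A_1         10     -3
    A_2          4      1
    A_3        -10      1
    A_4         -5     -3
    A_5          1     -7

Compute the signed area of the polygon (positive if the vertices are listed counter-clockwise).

88

Apply the shoelace (surveyor's) formula: 2A = Σ (x_i·y_{i+1} − x_{i+1}·y_i), indices taken mod 5.
Σ = (22) + (14) + (35) + (38) + (67) = 176
Signed area = Σ/2 = 88 (positive ⇒ counter-clockwise traversal).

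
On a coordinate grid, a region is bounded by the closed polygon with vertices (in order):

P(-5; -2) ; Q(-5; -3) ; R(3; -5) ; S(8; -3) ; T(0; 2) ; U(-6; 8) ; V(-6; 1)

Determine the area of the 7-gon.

78.5

Apply the shoelace (surveyor's) formula: 2A = Σ (x_i·y_{i+1} − x_{i+1}·y_i), indices taken mod 7.
Σ = (5) + (34) + (31) + (16) + (12) + (42) + (17) = 157
Area = |Σ|/2 = 78.5.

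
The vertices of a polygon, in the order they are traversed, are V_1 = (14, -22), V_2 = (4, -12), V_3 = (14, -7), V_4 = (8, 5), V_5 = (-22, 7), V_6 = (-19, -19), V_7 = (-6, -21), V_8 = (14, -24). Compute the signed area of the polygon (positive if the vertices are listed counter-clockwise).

Σ = (-80) + (140) + (126) + (166) + (551) + (285) + (438) + (28) = 1654
Signed area = Σ/2 = 827 (positive ⇒ counter-clockwise traversal).

827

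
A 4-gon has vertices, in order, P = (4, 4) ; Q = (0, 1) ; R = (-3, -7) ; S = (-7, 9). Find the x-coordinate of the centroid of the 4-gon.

Apply the shoelace (surveyor's) formula. First the cross-terms c_i = x_i·y_{i+1} − x_{i+1}·y_i:
  4, 3, -76, -64  ⇒  2A = -133, A = -66.5.
Then Σ (x_i + x_{i+1})·c_i = 959, so x̄ = 959 / (6·(-66.5)) = -137/57.

-137/57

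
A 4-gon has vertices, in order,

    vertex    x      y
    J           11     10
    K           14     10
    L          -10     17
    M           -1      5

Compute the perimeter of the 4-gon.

56

|JK| = √((3)² + (0)²) = √9 = 3
|KL| = √((-24)² + (7)²) = √625 = 25
|LM| = √((9)² + (-12)²) = √225 = 15
|MJ| = √((12)² + (5)²) = √169 = 13
Perimeter = 3 + 25 + 15 + 13 = 56.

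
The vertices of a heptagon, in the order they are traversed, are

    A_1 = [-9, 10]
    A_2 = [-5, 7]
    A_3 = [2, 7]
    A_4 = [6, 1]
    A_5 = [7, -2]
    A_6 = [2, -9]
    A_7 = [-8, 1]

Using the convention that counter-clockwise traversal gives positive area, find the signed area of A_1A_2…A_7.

Apply the shoelace formula: 2A = Σ (x_i·y_{i+1} − x_{i+1}·y_i), indices taken mod 7.
A_1→A_2: (-9)(7) − (-5)(10) = -13
A_2→A_3: (-5)(7) − (2)(7) = -49
A_3→A_4: (2)(1) − (6)(7) = -40
A_4→A_5: (6)(-2) − (7)(1) = -19
A_5→A_6: (7)(-9) − (2)(-2) = -59
A_6→A_7: (2)(1) − (-8)(-9) = -70
A_7→A_1: (-8)(10) − (-9)(1) = -71
Σ = -321
Signed area = Σ/2 = -160.5 (negative ⇒ clockwise traversal).

-160.5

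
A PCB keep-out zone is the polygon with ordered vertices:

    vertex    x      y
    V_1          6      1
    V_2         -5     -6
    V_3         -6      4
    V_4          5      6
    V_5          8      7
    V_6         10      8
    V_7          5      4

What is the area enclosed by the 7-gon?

Cross-terms: -31, -56, -56, -13, -6, 0, -19  ⇒  Σ = -181
Area = |Σ|/2 = 90.5.

90.5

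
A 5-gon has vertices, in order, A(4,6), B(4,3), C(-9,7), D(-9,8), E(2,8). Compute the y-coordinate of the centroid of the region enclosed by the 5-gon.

1381/222

Apply the shoelace (surveyor's) formula. First the cross-terms c_i = x_i·y_{i+1} − x_{i+1}·y_i:
  -12, 55, -9, -88, -20  ⇒  2A = -74, A = -37.
Then Σ (y_i + y_{i+1})·c_i = -1381, so ȳ = -1381 / (6·(-37)) = 1381/222.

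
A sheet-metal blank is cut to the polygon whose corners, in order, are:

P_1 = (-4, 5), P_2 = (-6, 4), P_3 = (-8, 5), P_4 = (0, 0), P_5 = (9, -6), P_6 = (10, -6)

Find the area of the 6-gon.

Apply the shoelace (surveyor's) formula: 2A = Σ (x_i·y_{i+1} − x_{i+1}·y_i), indices taken mod 6.
Σ = (14) + (2) + (0) + (0) + (6) + (26) = 48
Area = |Σ|/2 = 24.

24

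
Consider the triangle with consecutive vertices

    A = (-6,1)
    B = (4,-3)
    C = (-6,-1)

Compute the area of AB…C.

Apply the shoelace formula: 2A = Σ (x_i·y_{i+1} − x_{i+1}·y_i), indices taken mod 3.
Σ = (14) + (-22) + (-12) = -20
Area = |Σ|/2 = 10.

10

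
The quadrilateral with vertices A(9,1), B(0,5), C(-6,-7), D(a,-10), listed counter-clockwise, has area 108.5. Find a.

Write out the shoelace sum; only the two edges meeting at D involve a:
2·Area = [((-6)·(-10) − a·(-7)) + (a·1 − 9·(-10))] + 75
       = 8·a + 225 = 217
⇒ a = -1.

-1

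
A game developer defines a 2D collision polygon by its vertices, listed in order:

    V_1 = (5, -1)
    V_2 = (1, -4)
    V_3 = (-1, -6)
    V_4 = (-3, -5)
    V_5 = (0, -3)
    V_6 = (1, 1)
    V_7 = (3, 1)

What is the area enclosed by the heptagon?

Apply the shoelace (surveyor's) formula: 2A = Σ (x_i·y_{i+1} − x_{i+1}·y_i), indices taken mod 7.
Σ = (-19) + (-10) + (-13) + (9) + (3) + (-2) + (-8) = -40
Area = |Σ|/2 = 20.

20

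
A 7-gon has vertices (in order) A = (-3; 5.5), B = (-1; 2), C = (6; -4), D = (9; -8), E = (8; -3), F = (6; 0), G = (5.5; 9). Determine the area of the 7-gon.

72.875

Apply Gauss's area formula: 2A = Σ (x_i·y_{i+1} − x_{i+1}·y_i), indices taken mod 7.
Σ = (-0.5) + (-8) + (-12) + (37) + (18) + (54) + (57.25) = 145.75
Area = |Σ|/2 = 72.875.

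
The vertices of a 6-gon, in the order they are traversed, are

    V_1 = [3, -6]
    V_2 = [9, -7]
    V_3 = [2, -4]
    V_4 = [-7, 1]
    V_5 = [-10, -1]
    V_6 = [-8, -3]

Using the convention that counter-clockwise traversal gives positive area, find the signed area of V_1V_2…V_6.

40.5

Apply the surveyor's formula: 2A = Σ (x_i·y_{i+1} − x_{i+1}·y_i), indices taken mod 6.
Σ = (33) + (-22) + (-26) + (17) + (22) + (57) = 81
Signed area = Σ/2 = 40.5 (positive ⇒ counter-clockwise traversal).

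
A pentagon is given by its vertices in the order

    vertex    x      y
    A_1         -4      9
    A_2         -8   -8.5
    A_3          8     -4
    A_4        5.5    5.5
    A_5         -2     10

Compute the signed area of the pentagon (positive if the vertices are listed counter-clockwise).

180

Cross-terms: 106, 100, 66, 66, 22  ⇒  Σ = 360
Signed area = Σ/2 = 180 (positive ⇒ counter-clockwise traversal).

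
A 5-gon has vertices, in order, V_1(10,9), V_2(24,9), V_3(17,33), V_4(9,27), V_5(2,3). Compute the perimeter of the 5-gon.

84

|V_1V_2| = √((14)² + (0)²) = √196 = 14
|V_2V_3| = √((-7)² + (24)²) = √625 = 25
|V_3V_4| = √((-8)² + (-6)²) = √100 = 10
|V_4V_5| = √((-7)² + (-24)²) = √625 = 25
|V_5V_1| = √((8)² + (6)²) = √100 = 10
Perimeter = 14 + 25 + 10 + 25 + 10 = 84.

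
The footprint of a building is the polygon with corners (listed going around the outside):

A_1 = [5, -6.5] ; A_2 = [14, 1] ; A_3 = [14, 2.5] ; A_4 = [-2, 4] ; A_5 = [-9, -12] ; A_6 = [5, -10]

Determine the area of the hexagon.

202.75

Apply Gauss's area formula: 2A = Σ (x_i·y_{i+1} − x_{i+1}·y_i), indices taken mod 6.
A_1→A_2: (5)(1) − (14)(-6.5) = 96
A_2→A_3: (14)(2.5) − (14)(1) = 21
A_3→A_4: (14)(4) − (-2)(2.5) = 61
A_4→A_5: (-2)(-12) − (-9)(4) = 60
A_5→A_6: (-9)(-10) − (5)(-12) = 150
A_6→A_1: (5)(-6.5) − (5)(-10) = 17.5
Σ = 405.5
Area = |Σ|/2 = 202.75.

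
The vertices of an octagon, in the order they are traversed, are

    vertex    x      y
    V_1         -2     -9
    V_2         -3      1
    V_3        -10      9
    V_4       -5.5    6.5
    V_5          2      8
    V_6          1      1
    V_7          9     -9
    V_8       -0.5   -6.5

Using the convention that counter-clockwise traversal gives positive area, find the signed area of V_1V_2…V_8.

-107

Apply the shoelace formula: 2A = Σ (x_i·y_{i+1} − x_{i+1}·y_i), indices taken mod 8.
V_1→V_2: (-2)(1) − (-3)(-9) = -29
V_2→V_3: (-3)(9) − (-10)(1) = -17
V_3→V_4: (-10)(6.5) − (-5.5)(9) = -15.5
V_4→V_5: (-5.5)(8) − (2)(6.5) = -57
V_5→V_6: (2)(1) − (1)(8) = -6
V_6→V_7: (1)(-9) − (9)(1) = -18
V_7→V_8: (9)(-6.5) − (-0.5)(-9) = -63
V_8→V_1: (-0.5)(-9) − (-2)(-6.5) = -8.5
Σ = -214
Signed area = Σ/2 = -107 (negative ⇒ clockwise traversal).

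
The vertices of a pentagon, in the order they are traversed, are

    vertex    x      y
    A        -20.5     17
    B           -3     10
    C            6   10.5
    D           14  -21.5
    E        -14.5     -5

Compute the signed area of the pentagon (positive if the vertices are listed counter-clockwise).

A→B: (-20.5)(10) − (-3)(17) = -154
B→C: (-3)(10.5) − (6)(10) = -91.5
C→D: (6)(-21.5) − (14)(10.5) = -276
D→E: (14)(-5) − (-14.5)(-21.5) = -381.75
E→A: (-14.5)(17) − (-20.5)(-5) = -349
Σ = -1252.25
Signed area = Σ/2 = -626.125 (negative ⇒ clockwise traversal).

-626.125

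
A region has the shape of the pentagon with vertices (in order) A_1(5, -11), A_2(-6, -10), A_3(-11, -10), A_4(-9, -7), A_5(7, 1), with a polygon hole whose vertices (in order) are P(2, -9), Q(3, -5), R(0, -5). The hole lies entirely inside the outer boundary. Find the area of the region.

104.5

Outer boundary:
Σ = (-116) + (-50) + (-13) + (40) + (-82) = -221
Area = |Σ|/2 = 110.5.
Hole:
Apply the surveyor's formula: 2A = Σ (x_i·y_{i+1} − x_{i+1}·y_i), indices taken mod 3.
Σ = (17) + (-15) + (10) = 12
Area = |Σ|/2 = 6.
Net area = 110.5 − 6 = 104.5.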